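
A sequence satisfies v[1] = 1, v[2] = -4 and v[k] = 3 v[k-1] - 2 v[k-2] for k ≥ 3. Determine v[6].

v[3] = 3·(-4) - 2·1 = -14
v[4] = 3·(-14) - 2·(-4) = -34
v[5] = 3·(-34) - 2·(-14) = -74
v[6] = 3·(-74) - 2·(-34) = -154

-154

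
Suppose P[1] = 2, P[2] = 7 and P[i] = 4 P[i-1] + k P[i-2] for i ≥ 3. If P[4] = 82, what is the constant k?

P[3] = 28 + 2k
P[4] = 112 + 15k
So 112 + 15k = 82, giving k = -2.

-2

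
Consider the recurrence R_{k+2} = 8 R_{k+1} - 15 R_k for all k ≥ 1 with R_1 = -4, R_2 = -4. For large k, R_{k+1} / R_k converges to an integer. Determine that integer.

The characteristic equation is r^2 - 8r + 15 = 0, which factors as (r - 5)(r - 3) = 0.
So the roots are 5 and 3. Since |5| > |3| and the coefficient of 5^k is non-zero, the ratio tends to 5.

5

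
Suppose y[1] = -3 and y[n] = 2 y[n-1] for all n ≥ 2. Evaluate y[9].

y[2] = 2*(-3) = -6
y[3] = 2*(-6) = -12
y[4] = 2*(-12) = -24
y[5] = 2*(-24) = -48
y[6] = 2*(-48) = -96
y[7] = 2*(-96) = -192
y[8] = 2*(-192) = -384
y[9] = 2*(-384) = -768

-768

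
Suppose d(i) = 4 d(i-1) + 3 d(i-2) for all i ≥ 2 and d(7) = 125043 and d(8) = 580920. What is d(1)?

Rearranging, d(i-2) = (d(i) - 4 d(i-1)) / 3.
d(6) = (580920 - 4(125043)) / 3 = 80748/3 = 26916
d(5) = (125043 - 4(26916)) / 3 = 17379/3 = 5793
d(4) = (26916 - 4(5793)) / 3 = 3744/3 = 1248
d(3) = (5793 - 4(1248)) / 3 = 801/3 = 267
d(2) = (1248 - 4(267)) / 3 = 180/3 = 60
d(1) = (267 - 4(60)) / 3 = 27/3 = 9

9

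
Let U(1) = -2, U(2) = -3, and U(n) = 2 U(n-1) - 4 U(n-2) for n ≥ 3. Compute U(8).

-192

U(3) = 2·(-3) - 4·(-2) = 2
U(4) = 2·2 - 4·(-3) = 16
U(5) = 2·16 - 4·2 = 24
U(6) = 2·24 - 4·16 = -16
U(7) = 2·(-16) - 4·24 = -128
U(8) = 2·(-128) - 4·(-16) = -192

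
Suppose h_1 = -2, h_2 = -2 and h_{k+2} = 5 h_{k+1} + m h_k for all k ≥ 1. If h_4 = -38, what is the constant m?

h_3 = -10 - 2m
h_4 = -50 - 12m
So -50 - 12m = -38, giving m = -1.

-1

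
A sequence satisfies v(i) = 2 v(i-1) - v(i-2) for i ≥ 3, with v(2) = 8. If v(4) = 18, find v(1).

Let v(1) = w.
v(3) = 16 - w
v(4) = 24 - 2w
So 24 - 2w = 18, giving w = 3.

3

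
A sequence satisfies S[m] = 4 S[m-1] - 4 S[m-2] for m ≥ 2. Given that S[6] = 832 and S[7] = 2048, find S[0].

-5

Rearranging, S[m-2] = (S[m] - 4 S[m-1]) / -4.
S[5] = (2048 - 4*832) / -4 = -1280/-4 = 320
S[4] = (832 - 4*320) / -4 = -448/-4 = 112
S[3] = (320 - 4*112) / -4 = -128/-4 = 32
S[2] = (112 - 4*32) / -4 = -16/-4 = 4
S[1] = (32 - 4*4) / -4 = 16/-4 = -4
S[0] = (4 - 4*(-4)) / -4 = 20/-4 = -5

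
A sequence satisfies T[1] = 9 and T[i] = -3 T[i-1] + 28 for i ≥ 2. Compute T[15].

The fixed point is 28/(1 + 3) = 7, so T[i] - 7 = -3(T[i-1] - 7).
Hence T[i] = 2·(-3)^{i-1} + 7.
T[15] = 2·(-3)^{14} + 7 = 2·4782969 + 7 = 9565945.

9565945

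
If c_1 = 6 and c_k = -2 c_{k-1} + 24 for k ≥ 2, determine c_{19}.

-524280

The fixed point is 24/(1 + 2) = 8, so c_k - 8 = -2(c_{k-1} - 8).
Hence c_k = -2·(-2)^{k-1} + 8.
c_{19} = -2·(-2)^{18} + 8 = -2·262144 + 8 = -524280.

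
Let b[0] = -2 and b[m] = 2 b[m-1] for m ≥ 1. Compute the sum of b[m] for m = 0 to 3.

-30

b[1] = 2·(-2) = -4
b[2] = 2·(-4) = -8
b[3] = 2·(-8) = -16
Sum = (-2) + (-4) + (-8) + (-16) = -30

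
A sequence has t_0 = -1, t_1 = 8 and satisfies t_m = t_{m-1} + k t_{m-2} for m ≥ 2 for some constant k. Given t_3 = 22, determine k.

2

t_2 = 8 - k
t_3 = 8 + 7k
So 8 + 7k = 22, giving k = 2.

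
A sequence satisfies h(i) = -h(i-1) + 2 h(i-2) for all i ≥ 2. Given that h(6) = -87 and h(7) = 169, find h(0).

Rearranging, h(i-2) = (h(i) + h(i-1)) / 2.
h(5) = (169 + (-87)) / 2 = 82/2 = 41
h(4) = (-87 + 41) / 2 = -46/2 = -23
h(3) = (41 + (-23)) / 2 = 18/2 = 9
h(2) = (-23 + 9) / 2 = -14/2 = -7
h(1) = (9 + (-7)) / 2 = 2/2 = 1
h(0) = (-7 + 1) / 2 = -6/2 = -3

-3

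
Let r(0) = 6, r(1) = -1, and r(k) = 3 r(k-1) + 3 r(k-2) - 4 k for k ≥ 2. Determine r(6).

246

r(2) = 3(-1) + 3(6) - 8 = 7
r(3) = 3(7) + 3(-1) - 12 = 6
r(4) = 3(6) + 3(7) - 16 = 23
r(5) = 3(23) + 3(6) - 20 = 67
r(6) = 3(67) + 3(23) - 24 = 246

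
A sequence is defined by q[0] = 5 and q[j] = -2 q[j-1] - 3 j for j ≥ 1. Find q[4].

q[1] = -2*5 - 3 = -13
q[2] = -2*(-13) - 6 = 20
q[3] = -2*20 - 9 = -49
q[4] = -2*(-49) - 12 = 86

86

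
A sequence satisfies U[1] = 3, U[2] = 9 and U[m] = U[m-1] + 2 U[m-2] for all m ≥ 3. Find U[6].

U[3] = 9 + 2*3 = 15
U[4] = 15 + 2*9 = 33
U[5] = 33 + 2*15 = 63
U[6] = 63 + 2*33 = 129

129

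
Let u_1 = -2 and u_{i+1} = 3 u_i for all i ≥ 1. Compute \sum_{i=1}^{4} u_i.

-80

u_2 = 3(-2) = -6
u_3 = 3(-6) = -18
u_4 = 3(-18) = -54
Sum = (-2) + (-6) + (-18) + (-54) = -80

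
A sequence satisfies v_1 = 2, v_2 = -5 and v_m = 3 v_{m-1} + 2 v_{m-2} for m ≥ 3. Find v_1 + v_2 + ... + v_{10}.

-120543

v_3 = 3*(-5) + 2*2 = -11
v_4 = 3*(-11) + 2*(-5) = -43
v_5 = 3*(-43) + 2*(-11) = -151
v_6 = 3*(-151) + 2*(-43) = -539
v_7 = 3*(-539) + 2*(-151) = -1919
v_8 = 3*(-1919) + 2*(-539) = -6835
v_9 = 3*(-6835) + 2*(-1919) = -24343
v_{10} = 3*(-24343) + 2*(-6835) = -86699
Sum = 2 + (-5) + (-11) + (-43) + (-151) + (-539) + (-1919) + (-6835) + (-24343) + (-86699) = -120543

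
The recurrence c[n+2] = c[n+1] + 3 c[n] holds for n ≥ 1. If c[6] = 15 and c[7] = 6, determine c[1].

Rearranging, c[n-2] = (c[n] - c[n-1]) / 3.
c[5] = (6 - 15) / 3 = -9/3 = -3
c[4] = (15 - (-3)) / 3 = 18/3 = 6
c[3] = (-3 - 6) / 3 = -9/3 = -3
c[2] = (6 - (-3)) / 3 = 9/3 = 3
c[1] = (-3 - 3) / 3 = -6/3 = -2

-2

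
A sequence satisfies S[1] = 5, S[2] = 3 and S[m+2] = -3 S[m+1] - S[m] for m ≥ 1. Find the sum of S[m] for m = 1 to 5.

-70

S[3] = -3*3 - 5 = -14
S[4] = -3*(-14) - 3 = 39
S[5] = -3*39 - (-14) = -103
Sum = 5 + 3 + (-14) + 39 + (-103) = -70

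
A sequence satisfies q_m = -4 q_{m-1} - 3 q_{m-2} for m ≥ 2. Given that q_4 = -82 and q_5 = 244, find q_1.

Rearranging, q_{m-2} = (q_m + 4 q_{m-1}) / -3.
q_3 = (244 + 4·(-82)) / -3 = -84/-3 = 28
q_2 = (-82 + 4·28) / -3 = 30/-3 = -10
q_1 = (28 + 4·(-10)) / -3 = -12/-3 = 4

4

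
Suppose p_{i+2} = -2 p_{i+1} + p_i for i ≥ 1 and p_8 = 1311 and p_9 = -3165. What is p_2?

9

Rearranging, p_{i-2} = p_i + 2 p_{i-1}.
p_7 = -3165 + 2(1311) = -543
p_6 = 1311 + 2(-543) = 225
p_5 = -543 + 2(225) = -93
p_4 = 225 + 2(-93) = 39
p_3 = -93 + 2(39) = -15
p_2 = 39 + 2(-15) = 9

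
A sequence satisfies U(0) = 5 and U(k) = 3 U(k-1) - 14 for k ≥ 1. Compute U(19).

-2324522927

The fixed point is -14/(1 - 3) = 7, so U(k) - 7 = 3(U(k-1) - 7).
Hence U(k) = -2·3^k + 7.
U(19) = -2·3^{19} + 7 = -2·1162261467 + 7 = -2324522927.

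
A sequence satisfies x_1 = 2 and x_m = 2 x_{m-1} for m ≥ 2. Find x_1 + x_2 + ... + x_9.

1022

x_2 = 2*2 = 4
x_3 = 2*4 = 8
x_4 = 2*8 = 16
x_5 = 2*16 = 32
x_6 = 2*32 = 64
x_7 = 2*64 = 128
x_8 = 2*128 = 256
x_9 = 2*256 = 512
Sum = 2 + 4 + 8 + 16 + 32 + 64 + 128 + 256 + 512 = 1022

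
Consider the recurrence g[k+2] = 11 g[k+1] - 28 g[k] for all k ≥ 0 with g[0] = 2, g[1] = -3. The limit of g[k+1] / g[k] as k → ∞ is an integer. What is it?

The characteristic equation is r^2 - 11r + 28 = 0, which factors as (r - 7)(r - 4) = 0.
So the roots are 7 and 4. Since |7| > |4| and the coefficient of 7^k is non-zero, the ratio tends to 7.

7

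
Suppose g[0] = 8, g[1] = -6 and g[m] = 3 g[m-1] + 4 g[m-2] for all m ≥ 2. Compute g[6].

1646

g[2] = 3*(-6) + 4*8 = 14
g[3] = 3*14 + 4*(-6) = 18
g[4] = 3*18 + 4*14 = 110
g[5] = 3*110 + 4*18 = 402
g[6] = 3*402 + 4*110 = 1646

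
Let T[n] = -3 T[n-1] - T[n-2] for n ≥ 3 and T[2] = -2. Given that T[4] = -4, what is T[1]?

4

Let T[1] = y.
T[3] = 6 - y
T[4] = -16 + 3y
So -16 + 3y = -4, giving y = 4.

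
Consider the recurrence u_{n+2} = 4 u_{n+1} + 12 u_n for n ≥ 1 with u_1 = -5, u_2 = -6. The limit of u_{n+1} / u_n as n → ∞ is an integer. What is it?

6

The characteristic equation is r^2 - 4r - 12 = 0, which factors as (r - 6)(r + 2) = 0.
So the roots are 6 and -2. Since |6| > |-2| and the coefficient of 6^n is non-zero, the ratio tends to 6.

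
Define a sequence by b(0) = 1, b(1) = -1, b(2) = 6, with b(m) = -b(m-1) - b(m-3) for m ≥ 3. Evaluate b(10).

93

b(3) = -6 - 1 = -7
b(4) = -(-7) - (-1) = 8
b(5) = -8 - 6 = -14
b(6) = -(-14) - (-7) = 21
b(7) = -21 - 8 = -29
b(8) = -(-29) - (-14) = 43
b(9) = -43 - 21 = -64
b(10) = -(-64) - (-29) = 93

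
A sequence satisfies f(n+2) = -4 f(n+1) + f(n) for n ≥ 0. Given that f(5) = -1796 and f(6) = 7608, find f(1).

Rearranging, f(n-2) = f(n) + 4 f(n-1).
f(4) = 7608 + 4*(-1796) = 424
f(3) = -1796 + 4*424 = -100
f(2) = 424 + 4*(-100) = 24
f(1) = -100 + 4*24 = -4

-4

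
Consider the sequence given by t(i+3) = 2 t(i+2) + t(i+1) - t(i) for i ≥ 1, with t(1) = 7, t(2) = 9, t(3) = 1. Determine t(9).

13

t(4) = 2*1 + 9 - 7 = 4
t(5) = 2*4 + 1 - 9 = 0
t(6) = 2*0 + 4 - 1 = 3
t(7) = 2*3 + 0 - 4 = 2
t(8) = 2*2 + 3 - 0 = 7
t(9) = 2*7 + 2 - 3 = 13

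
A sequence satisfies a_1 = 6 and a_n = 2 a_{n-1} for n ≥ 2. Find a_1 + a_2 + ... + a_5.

186

a_2 = 2(6) = 12
a_3 = 2(12) = 24
a_4 = 2(24) = 48
a_5 = 2(48) = 96
Sum = 6 + 12 + 24 + 48 + 96 = 186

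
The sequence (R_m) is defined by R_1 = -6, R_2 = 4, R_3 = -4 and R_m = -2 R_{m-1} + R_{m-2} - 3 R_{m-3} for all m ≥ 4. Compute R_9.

R_4 = -2(-4) + 4 - 3(-6) = 30
R_5 = -2(30) + (-4) - 3(4) = -76
R_6 = -2(-76) + 30 - 3(-4) = 194
R_7 = -2(194) + (-76) - 3(30) = -554
R_8 = -2(-554) + 194 - 3(-76) = 1530
R_9 = -2(1530) + (-554) - 3(194) = -4196

-4196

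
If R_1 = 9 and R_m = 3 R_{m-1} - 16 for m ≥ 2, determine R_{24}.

94143178835

The fixed point is -16/(1 - 3) = 8, so R_m - 8 = 3(R_{m-1} - 8).
Hence R_m = 1·3^{m-1} + 8.
R_{24} = 1·3^{23} + 8 = 1·94143178827 + 8 = 94143178835.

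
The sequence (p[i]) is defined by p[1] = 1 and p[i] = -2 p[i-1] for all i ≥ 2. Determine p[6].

-32

p[2] = -2(1) = -2
p[3] = -2(-2) = 4
p[4] = -2(4) = -8
p[5] = -2(-8) = 16
p[6] = -2(16) = -32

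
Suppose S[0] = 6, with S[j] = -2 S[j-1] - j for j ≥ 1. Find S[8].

S[1] = -2·6 - 1 = -13
S[2] = -2·(-13) - 2 = 24
S[3] = -2·24 - 3 = -51
S[4] = -2·(-51) - 4 = 98
S[5] = -2·98 - 5 = -201
S[6] = -2·(-201) - 6 = 396
S[7] = -2·396 - 7 = -799
S[8] = -2·(-799) - 8 = 1590

1590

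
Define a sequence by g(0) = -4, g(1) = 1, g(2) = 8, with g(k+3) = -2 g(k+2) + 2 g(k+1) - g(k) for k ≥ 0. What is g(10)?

17763

g(3) = -2·8 + 2·1 - (-4) = -10
g(4) = -2·(-10) + 2·8 - 1 = 35
g(5) = -2·35 + 2·(-10) - 8 = -98
g(6) = -2·(-98) + 2·35 - (-10) = 276
g(7) = -2·276 + 2·(-98) - 35 = -783
g(8) = -2·(-783) + 2·276 - (-98) = 2216
g(9) = -2·2216 + 2·(-783) - 276 = -6274
g(10) = -2·(-6274) + 2·2216 - (-783) = 17763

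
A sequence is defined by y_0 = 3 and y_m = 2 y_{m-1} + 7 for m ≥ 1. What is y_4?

y_1 = 2(3) + 7 = 13
y_2 = 2(13) + 7 = 33
y_3 = 2(33) + 7 = 73
y_4 = 2(73) + 7 = 153

153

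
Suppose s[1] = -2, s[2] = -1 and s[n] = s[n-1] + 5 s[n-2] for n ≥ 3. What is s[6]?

-151

s[3] = (-1) + 5*(-2) = -11
s[4] = (-11) + 5*(-1) = -16
s[5] = (-16) + 5*(-11) = -71
s[6] = (-71) + 5*(-16) = -151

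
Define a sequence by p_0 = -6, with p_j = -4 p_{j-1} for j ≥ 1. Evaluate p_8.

-393216

p_1 = -4(-6) = 24
p_2 = -4(24) = -96
p_3 = -4(-96) = 384
p_4 = -4(384) = -1536
p_5 = -4(-1536) = 6144
p_6 = -4(6144) = -24576
p_7 = -4(-24576) = 98304
p_8 = -4(98304) = -393216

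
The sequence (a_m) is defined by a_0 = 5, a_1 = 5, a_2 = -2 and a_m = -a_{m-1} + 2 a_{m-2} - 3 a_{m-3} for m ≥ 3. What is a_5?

16

a_3 = -(-2) + 2(5) - 3(5) = -3
a_4 = -(-3) + 2(-2) - 3(5) = -16
a_5 = -(-16) + 2(-3) - 3(-2) = 16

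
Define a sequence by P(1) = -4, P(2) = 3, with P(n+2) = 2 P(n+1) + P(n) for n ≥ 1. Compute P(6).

P(3) = 2(3) + (-4) = 2
P(4) = 2(2) + 3 = 7
P(5) = 2(7) + 2 = 16
P(6) = 2(16) + 7 = 39

39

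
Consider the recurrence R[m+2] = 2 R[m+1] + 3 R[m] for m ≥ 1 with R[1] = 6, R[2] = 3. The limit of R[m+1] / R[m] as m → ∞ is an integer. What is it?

3

The characteristic equation is r^2 - 2r - 3 = 0, which factors as (r - 3)(r + 1) = 0.
So the roots are 3 and -1. Since |3| > |-1| and the coefficient of 3^m is non-zero, the ratio tends to 3.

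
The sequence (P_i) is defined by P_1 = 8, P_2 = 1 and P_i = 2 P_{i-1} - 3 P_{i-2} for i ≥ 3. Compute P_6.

85

P_3 = 2·1 - 3·8 = -22
P_4 = 2·(-22) - 3·1 = -47
P_5 = 2·(-47) - 3·(-22) = -28
P_6 = 2·(-28) - 3·(-47) = 85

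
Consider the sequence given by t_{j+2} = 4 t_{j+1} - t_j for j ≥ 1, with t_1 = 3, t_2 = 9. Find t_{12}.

4628523

t_3 = 4*9 - 3 = 33
t_4 = 4*33 - 9 = 123
t_5 = 4*123 - 33 = 459
t_6 = 4*459 - 123 = 1713
t_7 = 4*1713 - 459 = 6393
t_8 = 4*6393 - 1713 = 23859
t_9 = 4*23859 - 6393 = 89043
t_{10} = 4*89043 - 23859 = 332313
t_{11} = 4*332313 - 89043 = 1240209
t_{12} = 4*1240209 - 332313 = 4628523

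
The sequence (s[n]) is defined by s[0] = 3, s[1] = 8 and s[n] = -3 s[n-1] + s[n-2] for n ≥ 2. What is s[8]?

s[2] = -3*8 + 3 = -21
s[3] = -3*(-21) + 8 = 71
s[4] = -3*71 + (-21) = -234
s[5] = -3*(-234) + 71 = 773
s[6] = -3*773 + (-234) = -2553
s[7] = -3*(-2553) + 773 = 8432
s[8] = -3*8432 + (-2553) = -27849

-27849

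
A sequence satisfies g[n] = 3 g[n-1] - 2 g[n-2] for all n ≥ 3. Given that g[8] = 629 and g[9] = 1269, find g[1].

-6

Rearranging, g[n-2] = (g[n] - 3 g[n-1]) / -2.
g[7] = (1269 - 3*629) / -2 = -618/-2 = 309
g[6] = (629 - 3*309) / -2 = -298/-2 = 149
g[5] = (309 - 3*149) / -2 = -138/-2 = 69
g[4] = (149 - 3*69) / -2 = -58/-2 = 29
g[3] = (69 - 3*29) / -2 = -18/-2 = 9
g[2] = (29 - 3*9) / -2 = 2/-2 = -1
g[1] = (9 - 3*(-1)) / -2 = 12/-2 = -6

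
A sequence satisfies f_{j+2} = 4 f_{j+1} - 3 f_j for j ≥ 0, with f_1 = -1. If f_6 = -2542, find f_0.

Let f_0 = z.
f_2 = -4 - 3z
f_3 = -13 - 12z
f_4 = -40 - 39z
f_5 = -121 - 120z
f_6 = -364 - 363z
So -364 - 363z = -2542, giving z = 6.

6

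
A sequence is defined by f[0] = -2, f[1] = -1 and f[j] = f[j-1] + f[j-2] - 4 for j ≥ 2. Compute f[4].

f[2] = (-1) + (-2) - 4 = -7
f[3] = (-7) + (-1) - 4 = -12
f[4] = (-12) + (-7) - 4 = -23

-23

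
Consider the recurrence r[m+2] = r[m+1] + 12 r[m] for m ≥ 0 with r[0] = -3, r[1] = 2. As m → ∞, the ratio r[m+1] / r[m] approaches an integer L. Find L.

4

The characteristic equation is r^2 - r - 12 = 0, which factors as (r - 4)(r + 3) = 0.
So the roots are 4 and -3. Since |4| > |-3| and the coefficient of 4^m is non-zero, the ratio tends to 4.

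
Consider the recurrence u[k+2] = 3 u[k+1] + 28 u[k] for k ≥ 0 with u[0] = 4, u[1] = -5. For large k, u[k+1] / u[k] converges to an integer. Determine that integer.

7

The characteristic equation is r^2 - 3r - 28 = 0, which factors as (r - 7)(r + 4) = 0.
So the roots are 7 and -4. Since |7| > |-4| and the coefficient of 7^k is non-zero, the ratio tends to 7.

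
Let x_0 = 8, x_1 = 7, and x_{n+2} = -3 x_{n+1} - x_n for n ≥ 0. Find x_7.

3791

x_2 = -3*7 - 8 = -29
x_3 = -3*(-29) - 7 = 80
x_4 = -3*80 - (-29) = -211
x_5 = -3*(-211) - 80 = 553
x_6 = -3*553 - (-211) = -1448
x_7 = -3*(-1448) - 553 = 3791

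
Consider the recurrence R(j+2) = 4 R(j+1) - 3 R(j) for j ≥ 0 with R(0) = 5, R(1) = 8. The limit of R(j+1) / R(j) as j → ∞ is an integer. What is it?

The characteristic equation is r^2 - 4r + 3 = 0, which factors as (r - 3)(r - 1) = 0.
So the roots are 3 and 1. Since |3| > |1| and the coefficient of 3^j is non-zero, the ratio tends to 3.

3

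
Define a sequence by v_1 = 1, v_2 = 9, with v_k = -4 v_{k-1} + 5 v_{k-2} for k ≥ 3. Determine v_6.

4169

v_3 = -4*9 + 5*1 = -31
v_4 = -4*(-31) + 5*9 = 169
v_5 = -4*169 + 5*(-31) = -831
v_6 = -4*(-831) + 5*169 = 4169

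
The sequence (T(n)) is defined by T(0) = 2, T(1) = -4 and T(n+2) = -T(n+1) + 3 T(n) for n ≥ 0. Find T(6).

T(2) = -(-4) + 3*2 = 10
T(3) = -10 + 3*(-4) = -22
T(4) = -(-22) + 3*10 = 52
T(5) = -52 + 3*(-22) = -118
T(6) = -(-118) + 3*52 = 274

274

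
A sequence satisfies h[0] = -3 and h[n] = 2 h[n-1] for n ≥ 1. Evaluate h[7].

-384

h[1] = 2*(-3) = -6
h[2] = 2*(-6) = -12
h[3] = 2*(-12) = -24
h[4] = 2*(-24) = -48
h[5] = 2*(-48) = -96
h[6] = 2*(-96) = -192
h[7] = 2*(-192) = -384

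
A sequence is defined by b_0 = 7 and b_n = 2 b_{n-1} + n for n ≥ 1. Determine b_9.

4597

b_1 = 2*7 + 1 = 15
b_2 = 2*15 + 2 = 32
b_3 = 2*32 + 3 = 67
b_4 = 2*67 + 4 = 138
b_5 = 2*138 + 5 = 281
b_6 = 2*281 + 6 = 568
b_7 = 2*568 + 7 = 1143
b_8 = 2*1143 + 8 = 2294
b_9 = 2*2294 + 9 = 4597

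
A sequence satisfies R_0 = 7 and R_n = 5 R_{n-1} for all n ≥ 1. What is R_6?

R_1 = 5(7) = 35
R_2 = 5(35) = 175
R_3 = 5(175) = 875
R_4 = 5(875) = 4375
R_5 = 5(4375) = 21875
R_6 = 5(21875) = 109375

109375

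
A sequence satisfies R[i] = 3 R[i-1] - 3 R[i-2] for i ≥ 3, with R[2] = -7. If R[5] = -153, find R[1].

Let R[1] = y.
R[3] = -21 - 3y
R[4] = -42 - 9y
R[5] = -63 - 18y
So -63 - 18y = -153, giving y = 5.

5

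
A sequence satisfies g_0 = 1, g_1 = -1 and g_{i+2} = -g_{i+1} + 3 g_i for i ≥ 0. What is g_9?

g_2 = -(-1) + 3(1) = 4
g_3 = -4 + 3(-1) = -7
g_4 = -(-7) + 3(4) = 19
g_5 = -19 + 3(-7) = -40
g_6 = -(-40) + 3(19) = 97
g_7 = -97 + 3(-40) = -217
g_8 = -(-217) + 3(97) = 508
g_9 = -508 + 3(-217) = -1159

-1159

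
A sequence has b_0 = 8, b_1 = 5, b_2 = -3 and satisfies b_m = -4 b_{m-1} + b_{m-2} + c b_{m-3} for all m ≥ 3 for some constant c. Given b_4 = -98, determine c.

b_3 = 17 + 8c
b_4 = -71 - 27c
So -71 - 27c = -98, giving c = 1.

1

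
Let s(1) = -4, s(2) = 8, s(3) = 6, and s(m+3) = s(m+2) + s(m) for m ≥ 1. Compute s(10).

s(4) = 6 + (-4) = 2
s(5) = 2 + 8 = 10
s(6) = 10 + 6 = 16
s(7) = 16 + 2 = 18
s(8) = 18 + 10 = 28
s(9) = 28 + 16 = 44
s(10) = 44 + 18 = 62

62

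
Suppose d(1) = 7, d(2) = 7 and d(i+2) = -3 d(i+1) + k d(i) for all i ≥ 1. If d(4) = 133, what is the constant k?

-5

d(3) = -21 + 7k
d(4) = 63 - 14k
So 63 - 14k = 133, giving k = -5.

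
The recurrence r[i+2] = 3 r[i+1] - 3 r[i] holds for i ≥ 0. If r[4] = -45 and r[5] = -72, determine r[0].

Rearranging, r[i-2] = (r[i] - 3 r[i-1]) / -3.
r[3] = (-72 - 3·(-45)) / -3 = 63/-3 = -21
r[2] = (-45 - 3·(-21)) / -3 = 18/-3 = -6
r[1] = (-21 - 3·(-6)) / -3 = -3/-3 = 1
r[0] = (-6 - 3·1) / -3 = -9/-3 = 3

3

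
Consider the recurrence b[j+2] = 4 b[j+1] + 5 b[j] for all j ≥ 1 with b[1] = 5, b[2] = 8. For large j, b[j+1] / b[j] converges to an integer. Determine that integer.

The characteristic equation is r^2 - 4r - 5 = 0, which factors as (r - 5)(r + 1) = 0.
So the roots are 5 and -1. Since |5| > |-1| and the coefficient of 5^j is non-zero, the ratio tends to 5.

5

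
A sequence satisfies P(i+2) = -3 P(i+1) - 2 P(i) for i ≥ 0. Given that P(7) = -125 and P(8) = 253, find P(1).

1

Rearranging, P(i-2) = (P(i) + 3 P(i-1)) / -2.
P(6) = (253 + 3*(-125)) / -2 = -122/-2 = 61
P(5) = (-125 + 3*61) / -2 = 58/-2 = -29
P(4) = (61 + 3*(-29)) / -2 = -26/-2 = 13
P(3) = (-29 + 3*13) / -2 = 10/-2 = -5
P(2) = (13 + 3*(-5)) / -2 = -2/-2 = 1
P(1) = (-5 + 3*1) / -2 = -2/-2 = 1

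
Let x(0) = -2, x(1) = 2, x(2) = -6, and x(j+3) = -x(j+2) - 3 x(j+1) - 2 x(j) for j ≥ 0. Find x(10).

-150

x(3) = -(-6) - 3(2) - 2(-2) = 4
x(4) = -4 - 3(-6) - 2(2) = 10
x(5) = -10 - 3(4) - 2(-6) = -10
x(6) = -(-10) - 3(10) - 2(4) = -28
x(7) = -(-28) - 3(-10) - 2(10) = 38
x(8) = -38 - 3(-28) - 2(-10) = 66
x(9) = -66 - 3(38) - 2(-28) = -124
x(10) = -(-124) - 3(66) - 2(38) = -150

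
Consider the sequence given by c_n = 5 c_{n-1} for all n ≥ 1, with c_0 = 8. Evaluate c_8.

3125000

c_1 = 5*8 = 40
c_2 = 5*40 = 200
c_3 = 5*200 = 1000
c_4 = 5*1000 = 5000
c_5 = 5*5000 = 25000
c_6 = 5*25000 = 125000
c_7 = 5*125000 = 625000
c_8 = 5*625000 = 3125000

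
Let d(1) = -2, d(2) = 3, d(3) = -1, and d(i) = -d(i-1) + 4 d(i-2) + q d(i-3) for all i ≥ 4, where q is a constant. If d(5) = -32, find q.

d(4) = 13 - 2q
d(5) = -17 + 5q
So -17 + 5q = -32, giving q = -3.

-3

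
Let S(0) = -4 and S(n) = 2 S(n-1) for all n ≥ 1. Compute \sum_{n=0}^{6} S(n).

S(1) = 2*(-4) = -8
S(2) = 2*(-8) = -16
S(3) = 2*(-16) = -32
S(4) = 2*(-32) = -64
S(5) = 2*(-64) = -128
S(6) = 2*(-128) = -256
Sum = (-4) + (-8) + (-16) + (-32) + (-64) + (-128) + (-256) = -508

-508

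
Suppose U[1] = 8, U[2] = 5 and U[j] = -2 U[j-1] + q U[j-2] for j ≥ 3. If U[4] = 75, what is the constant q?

-5

U[3] = -10 + 8q
U[4] = 20 - 11q
So 20 - 11q = 75, giving q = -5.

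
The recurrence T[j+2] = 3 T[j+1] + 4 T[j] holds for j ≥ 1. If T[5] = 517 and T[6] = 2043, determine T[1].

Rearranging, T[j-2] = (T[j] - 3 T[j-1]) / 4.
T[4] = (2043 - 3*517) / 4 = 492/4 = 123
T[3] = (517 - 3*123) / 4 = 148/4 = 37
T[2] = (123 - 3*37) / 4 = 12/4 = 3
T[1] = (37 - 3*3) / 4 = 28/4 = 7

7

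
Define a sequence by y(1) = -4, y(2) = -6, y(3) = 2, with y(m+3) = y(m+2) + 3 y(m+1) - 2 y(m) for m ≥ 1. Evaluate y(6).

y(4) = 2 + 3·(-6) - 2·(-4) = -8
y(5) = (-8) + 3·2 - 2·(-6) = 10
y(6) = 10 + 3·(-8) - 2·2 = -18

-18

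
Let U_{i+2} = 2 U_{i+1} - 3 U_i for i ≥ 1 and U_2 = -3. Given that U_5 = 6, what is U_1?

Let U_1 = v.
U_3 = -6 - 3v
U_4 = -3 - 6v
U_5 = 12 - 3v
So 12 - 3v = 6, giving v = 2.

2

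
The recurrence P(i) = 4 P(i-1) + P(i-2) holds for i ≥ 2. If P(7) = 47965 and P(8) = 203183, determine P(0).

-1

Rearranging, P(i-2) = P(i) - 4 P(i-1).
P(6) = 203183 - 4(47965) = 11323
P(5) = 47965 - 4(11323) = 2673
P(4) = 11323 - 4(2673) = 631
P(3) = 2673 - 4(631) = 149
P(2) = 631 - 4(149) = 35
P(1) = 149 - 4(35) = 9
P(0) = 35 - 4(9) = -1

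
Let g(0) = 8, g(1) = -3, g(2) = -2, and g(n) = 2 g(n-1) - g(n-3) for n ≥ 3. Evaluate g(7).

-115

g(3) = 2*(-2) - 8 = -12
g(4) = 2*(-12) - (-3) = -21
g(5) = 2*(-21) - (-2) = -40
g(6) = 2*(-40) - (-12) = -68
g(7) = 2*(-68) - (-21) = -115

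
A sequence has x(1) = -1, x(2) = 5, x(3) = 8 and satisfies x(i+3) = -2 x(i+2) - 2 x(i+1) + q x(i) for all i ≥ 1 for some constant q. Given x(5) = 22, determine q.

x(4) = -26 - q
x(5) = 36 + 7q
So 36 + 7q = 22, giving q = -2.

-2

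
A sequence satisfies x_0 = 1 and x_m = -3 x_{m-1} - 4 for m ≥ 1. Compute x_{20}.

The fixed point is -4/(1 + 3) = -1, so x_m + 1 = -3(x_{m-1} + 1).
Hence x_m = 2·(-3)^m - 1.
x_{20} = 2·(-3)^{20} - 1 = 2·3486784401 - 1 = 6973568801.

6973568801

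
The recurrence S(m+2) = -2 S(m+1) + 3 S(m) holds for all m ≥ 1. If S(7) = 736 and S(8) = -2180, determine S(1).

8

Rearranging, S(m-2) = (S(m) + 2 S(m-1)) / 3.
S(6) = (-2180 + 2·736) / 3 = -708/3 = -236
S(5) = (736 + 2·(-236)) / 3 = 264/3 = 88
S(4) = (-236 + 2·88) / 3 = -60/3 = -20
S(3) = (88 + 2·(-20)) / 3 = 48/3 = 16
S(2) = (-20 + 2·16) / 3 = 12/3 = 4
S(1) = (16 + 2·4) / 3 = 24/3 = 8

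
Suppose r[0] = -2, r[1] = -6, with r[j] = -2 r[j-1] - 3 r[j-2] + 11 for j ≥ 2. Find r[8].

590

r[2] = -2(-6) - 3(-2) + 11 = 29
r[3] = -2(29) - 3(-6) + 11 = -29
r[4] = -2(-29) - 3(29) + 11 = -18
r[5] = -2(-18) - 3(-29) + 11 = 134
r[6] = -2(134) - 3(-18) + 11 = -203
r[7] = -2(-203) - 3(134) + 11 = 15
r[8] = -2(15) - 3(-203) + 11 = 590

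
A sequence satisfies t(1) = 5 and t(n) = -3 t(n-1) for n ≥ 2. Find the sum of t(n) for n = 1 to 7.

t(2) = -3*5 = -15
t(3) = -3*(-15) = 45
t(4) = -3*45 = -135
t(5) = -3*(-135) = 405
t(6) = -3*405 = -1215
t(7) = -3*(-1215) = 3645
Sum = 5 + (-15) + 45 + (-135) + 405 + (-1215) + 3645 = 2735

2735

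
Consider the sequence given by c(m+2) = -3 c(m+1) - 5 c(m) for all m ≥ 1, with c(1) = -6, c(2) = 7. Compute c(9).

-3159

c(3) = -3·7 - 5·(-6) = 9
c(4) = -3·9 - 5·7 = -62
c(5) = -3·(-62) - 5·9 = 141
c(6) = -3·141 - 5·(-62) = -113
c(7) = -3·(-113) - 5·141 = -366
c(8) = -3·(-366) - 5·(-113) = 1663
c(9) = -3·1663 - 5·(-366) = -3159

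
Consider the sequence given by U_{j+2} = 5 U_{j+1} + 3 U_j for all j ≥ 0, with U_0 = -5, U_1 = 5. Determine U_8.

U_2 = 5·5 + 3·(-5) = 10
U_3 = 5·10 + 3·5 = 65
U_4 = 5·65 + 3·10 = 355
U_5 = 5·355 + 3·65 = 1970
U_6 = 5·1970 + 3·355 = 10915
U_7 = 5·10915 + 3·1970 = 60485
U_8 = 5·60485 + 3·10915 = 335170

335170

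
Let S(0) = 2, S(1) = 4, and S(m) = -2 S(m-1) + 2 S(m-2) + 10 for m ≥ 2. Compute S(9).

S(2) = -2*4 + 2*2 + 10 = 6
S(3) = -2*6 + 2*4 + 10 = 6
S(4) = -2*6 + 2*6 + 10 = 10
S(5) = -2*10 + 2*6 + 10 = 2
S(6) = -2*2 + 2*10 + 10 = 26
S(7) = -2*26 + 2*2 + 10 = -38
S(8) = -2*(-38) + 2*26 + 10 = 138
S(9) = -2*138 + 2*(-38) + 10 = -342

-342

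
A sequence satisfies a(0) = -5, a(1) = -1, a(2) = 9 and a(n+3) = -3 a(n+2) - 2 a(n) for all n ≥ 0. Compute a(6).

a(3) = -3(9) - 2(-5) = -17
a(4) = -3(-17) - 2(-1) = 53
a(5) = -3(53) - 2(9) = -177
a(6) = -3(-177) - 2(-17) = 565

565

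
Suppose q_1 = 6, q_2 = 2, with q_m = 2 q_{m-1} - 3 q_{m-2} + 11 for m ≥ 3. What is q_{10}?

q_3 = 2(2) - 3(6) + 11 = -3
q_4 = 2(-3) - 3(2) + 11 = -1
q_5 = 2(-1) - 3(-3) + 11 = 18
q_6 = 2(18) - 3(-1) + 11 = 50
q_7 = 2(50) - 3(18) + 11 = 57
q_8 = 2(57) - 3(50) + 11 = -25
q_9 = 2(-25) - 3(57) + 11 = -210
q_{10} = 2(-210) - 3(-25) + 11 = -334

-334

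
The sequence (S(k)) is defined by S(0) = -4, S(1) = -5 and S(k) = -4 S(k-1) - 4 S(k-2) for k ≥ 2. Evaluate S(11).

-138240

S(2) = -4*(-5) - 4*(-4) = 36
S(3) = -4*36 - 4*(-5) = -124
S(4) = -4*(-124) - 4*36 = 352
S(5) = -4*352 - 4*(-124) = -912
S(6) = -4*(-912) - 4*352 = 2240
S(7) = -4*2240 - 4*(-912) = -5312
S(8) = -4*(-5312) - 4*2240 = 12288
S(9) = -4*12288 - 4*(-5312) = -27904
S(10) = -4*(-27904) - 4*12288 = 62464
S(11) = -4*62464 - 4*(-27904) = -138240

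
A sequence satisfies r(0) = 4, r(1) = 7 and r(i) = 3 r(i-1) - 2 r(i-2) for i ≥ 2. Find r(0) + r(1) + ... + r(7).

r(2) = 3*7 - 2*4 = 13
r(3) = 3*13 - 2*7 = 25
r(4) = 3*25 - 2*13 = 49
r(5) = 3*49 - 2*25 = 97
r(6) = 3*97 - 2*49 = 193
r(7) = 3*193 - 2*97 = 385
Sum = 4 + 7 + 13 + 25 + 49 + 97 + 193 + 385 = 773

773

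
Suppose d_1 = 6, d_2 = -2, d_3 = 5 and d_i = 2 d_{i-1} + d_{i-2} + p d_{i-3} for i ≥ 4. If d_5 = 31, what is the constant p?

1

d_4 = 8 + 6p
d_5 = 21 + 10p
So 21 + 10p = 31, giving p = 1.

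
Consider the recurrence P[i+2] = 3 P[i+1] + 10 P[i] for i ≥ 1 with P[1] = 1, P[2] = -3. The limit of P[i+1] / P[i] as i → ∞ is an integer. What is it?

The characteristic equation is r^2 - 3r - 10 = 0, which factors as (r - 5)(r + 2) = 0.
So the roots are 5 and -2. Since |5| > |-2| and the coefficient of 5^i is non-zero, the ratio tends to 5.

5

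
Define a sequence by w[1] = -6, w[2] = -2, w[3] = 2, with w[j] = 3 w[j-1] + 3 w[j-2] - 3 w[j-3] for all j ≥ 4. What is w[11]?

148770

w[4] = 3*2 + 3*(-2) - 3*(-6) = 18
w[5] = 3*18 + 3*2 - 3*(-2) = 66
w[6] = 3*66 + 3*18 - 3*2 = 246
w[7] = 3*246 + 3*66 - 3*18 = 882
w[8] = 3*882 + 3*246 - 3*66 = 3186
w[9] = 3*3186 + 3*882 - 3*246 = 11466
w[10] = 3*11466 + 3*3186 - 3*882 = 41310
w[11] = 3*41310 + 3*11466 - 3*3186 = 148770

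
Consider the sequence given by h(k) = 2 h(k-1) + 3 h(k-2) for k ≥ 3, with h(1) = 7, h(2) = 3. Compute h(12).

h(3) = 2(3) + 3(7) = 27
h(4) = 2(27) + 3(3) = 63
h(5) = 2(63) + 3(27) = 207
h(6) = 2(207) + 3(63) = 603
h(7) = 2(603) + 3(207) = 1827
h(8) = 2(1827) + 3(603) = 5463
h(9) = 2(5463) + 3(1827) = 16407
h(10) = 2(16407) + 3(5463) = 49203
h(11) = 2(49203) + 3(16407) = 147627
h(12) = 2(147627) + 3(49203) = 442863

442863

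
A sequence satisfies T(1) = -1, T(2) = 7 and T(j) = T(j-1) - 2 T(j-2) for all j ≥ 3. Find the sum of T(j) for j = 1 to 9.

59

T(3) = 7 - 2·(-1) = 9
T(4) = 9 - 2·7 = -5
T(5) = (-5) - 2·9 = -23
T(6) = (-23) - 2·(-5) = -13
T(7) = (-13) - 2·(-23) = 33
T(8) = 33 - 2·(-13) = 59
T(9) = 59 - 2·33 = -7
Sum = (-1) + 7 + 9 + (-5) + (-23) + (-13) + 33 + 59 + (-7) = 59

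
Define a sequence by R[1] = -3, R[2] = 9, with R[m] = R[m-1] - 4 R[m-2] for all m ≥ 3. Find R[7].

357

R[3] = 9 - 4(-3) = 21
R[4] = 21 - 4(9) = -15
R[5] = (-15) - 4(21) = -99
R[6] = (-99) - 4(-15) = -39
R[7] = (-39) - 4(-99) = 357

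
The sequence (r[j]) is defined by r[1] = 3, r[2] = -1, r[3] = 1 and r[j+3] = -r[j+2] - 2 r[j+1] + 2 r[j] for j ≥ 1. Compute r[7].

37

r[4] = -1 - 2*(-1) + 2*3 = 7
r[5] = -7 - 2*1 + 2*(-1) = -11
r[6] = -(-11) - 2*7 + 2*1 = -1
r[7] = -(-1) - 2*(-11) + 2*7 = 37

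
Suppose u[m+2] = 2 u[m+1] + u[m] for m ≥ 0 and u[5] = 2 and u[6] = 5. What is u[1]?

-2

Rearranging, u[m-2] = u[m] - 2 u[m-1].
u[4] = 5 - 2(2) = 1
u[3] = 2 - 2(1) = 0
u[2] = 1 - 2(0) = 1
u[1] = 0 - 2(1) = -2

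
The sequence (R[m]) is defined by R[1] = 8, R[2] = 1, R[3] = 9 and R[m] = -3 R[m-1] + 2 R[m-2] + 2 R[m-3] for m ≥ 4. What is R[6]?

R[4] = -3·9 + 2·1 + 2·8 = -9
R[5] = -3·(-9) + 2·9 + 2·1 = 47
R[6] = -3·47 + 2·(-9) + 2·9 = -141

-141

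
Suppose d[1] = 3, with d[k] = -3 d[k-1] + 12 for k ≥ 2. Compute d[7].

3

d[2] = -3*3 + 12 = 3
d[3] = -3*3 + 12 = 3
d[4] = -3*3 + 12 = 3
d[5] = -3*3 + 12 = 3
d[6] = -3*3 + 12 = 3
d[7] = -3*3 + 12 = 3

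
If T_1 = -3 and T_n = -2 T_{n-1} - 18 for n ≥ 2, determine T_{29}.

The fixed point is -18/(1 + 2) = -6, so T_n + 6 = -2(T_{n-1} + 6).
Hence T_n = 3·(-2)^{n-1} - 6.
T_{29} = 3·(-2)^{28} - 6 = 3·268435456 - 6 = 805306362.

805306362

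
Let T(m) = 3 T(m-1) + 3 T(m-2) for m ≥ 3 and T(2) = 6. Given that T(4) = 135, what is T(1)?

7

Let T(1) = y.
T(3) = 18 + 3y
T(4) = 72 + 9y
So 72 + 9y = 135, giving y = 7.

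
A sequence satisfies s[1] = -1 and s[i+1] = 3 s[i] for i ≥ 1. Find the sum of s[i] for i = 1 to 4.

s[2] = 3·(-1) = -3
s[3] = 3·(-3) = -9
s[4] = 3·(-9) = -27
Sum = (-1) + (-3) + (-9) + (-27) = -40

-40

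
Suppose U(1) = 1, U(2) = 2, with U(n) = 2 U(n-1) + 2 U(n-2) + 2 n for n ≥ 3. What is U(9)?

6142

U(3) = 2·2 + 2·1 + 6 = 12
U(4) = 2·12 + 2·2 + 8 = 36
U(5) = 2·36 + 2·12 + 10 = 106
U(6) = 2·106 + 2·36 + 12 = 296
U(7) = 2·296 + 2·106 + 14 = 818
U(8) = 2·818 + 2·296 + 16 = 2244
U(9) = 2·2244 + 2·818 + 18 = 6142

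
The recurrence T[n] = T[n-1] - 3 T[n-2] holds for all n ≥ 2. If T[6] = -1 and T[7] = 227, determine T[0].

Rearranging, T[n-2] = (T[n] - T[n-1]) / -3.
T[5] = (227 - (-1)) / -3 = 228/-3 = -76
T[4] = (-1 - (-76)) / -3 = 75/-3 = -25
T[3] = (-76 - (-25)) / -3 = -51/-3 = 17
T[2] = (-25 - 17) / -3 = -42/-3 = 14
T[1] = (17 - 14) / -3 = 3/-3 = -1
T[0] = (14 - (-1)) / -3 = 15/-3 = -5

-5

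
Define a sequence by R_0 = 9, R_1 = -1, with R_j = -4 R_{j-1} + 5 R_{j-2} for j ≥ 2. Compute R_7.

R_2 = -4(-1) + 5(9) = 49
R_3 = -4(49) + 5(-1) = -201
R_4 = -4(-201) + 5(49) = 1049
R_5 = -4(1049) + 5(-201) = -5201
R_6 = -4(-5201) + 5(1049) = 26049
R_7 = -4(26049) + 5(-5201) = -130201

-130201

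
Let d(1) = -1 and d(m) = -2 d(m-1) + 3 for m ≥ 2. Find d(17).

-131071

The fixed point is 3/(1 + 2) = 1, so d(m) - 1 = -2(d(m-1) - 1).
Hence d(m) = -2·(-2)^{m-1} + 1.
d(17) = -2·(-2)^{16} + 1 = -2·65536 + 1 = -131071.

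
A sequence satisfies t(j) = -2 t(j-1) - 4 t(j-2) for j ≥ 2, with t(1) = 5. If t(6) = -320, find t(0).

-5

Let t(0) = y.
t(2) = -10 - 4y
t(3) = 8y
t(4) = 40
t(5) = -80 - 32y
t(6) = 64y
So 64y = -320, giving y = -5.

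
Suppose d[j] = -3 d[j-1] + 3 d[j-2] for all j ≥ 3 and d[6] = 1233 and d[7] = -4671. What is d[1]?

Rearranging, d[j-2] = (d[j] + 3 d[j-1]) / 3.
d[5] = (-4671 + 3*1233) / 3 = -972/3 = -324
d[4] = (1233 + 3*(-324)) / 3 = 261/3 = 87
d[3] = (-324 + 3*87) / 3 = -63/3 = -21
d[2] = (87 + 3*(-21)) / 3 = 24/3 = 8
d[1] = (-21 + 3*8) / 3 = 3/3 = 1

1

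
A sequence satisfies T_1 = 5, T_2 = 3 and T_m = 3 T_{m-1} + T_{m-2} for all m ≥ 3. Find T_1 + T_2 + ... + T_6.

T_3 = 3·3 + 5 = 14
T_4 = 3·14 + 3 = 45
T_5 = 3·45 + 14 = 149
T_6 = 3·149 + 45 = 492
Sum = 5 + 3 + 14 + 45 + 149 + 492 = 708

708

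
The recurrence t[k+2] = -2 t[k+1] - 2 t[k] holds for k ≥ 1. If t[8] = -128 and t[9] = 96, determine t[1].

Rearranging, t[k-2] = (t[k] + 2 t[k-1]) / -2.
t[7] = (96 + 2*(-128)) / -2 = -160/-2 = 80
t[6] = (-128 + 2*80) / -2 = 32/-2 = -16
t[5] = (80 + 2*(-16)) / -2 = 48/-2 = -24
t[4] = (-16 + 2*(-24)) / -2 = -64/-2 = 32
t[3] = (-24 + 2*32) / -2 = 40/-2 = -20
t[2] = (32 + 2*(-20)) / -2 = -8/-2 = 4
t[1] = (-20 + 2*4) / -2 = -12/-2 = 6

6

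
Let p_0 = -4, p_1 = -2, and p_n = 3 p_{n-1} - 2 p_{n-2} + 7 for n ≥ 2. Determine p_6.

p_2 = 3·(-2) - 2·(-4) + 7 = 9
p_3 = 3·9 - 2·(-2) + 7 = 38
p_4 = 3·38 - 2·9 + 7 = 103
p_5 = 3·103 - 2·38 + 7 = 240
p_6 = 3·240 - 2·103 + 7 = 521

521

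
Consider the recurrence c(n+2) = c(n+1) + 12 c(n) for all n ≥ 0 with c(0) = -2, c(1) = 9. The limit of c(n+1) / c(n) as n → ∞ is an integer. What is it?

The characteristic equation is r^2 - r - 12 = 0, which factors as (r - 4)(r + 3) = 0.
So the roots are 4 and -3. Since |4| > |-3| and the coefficient of 4^n is non-zero, the ratio tends to 4.

4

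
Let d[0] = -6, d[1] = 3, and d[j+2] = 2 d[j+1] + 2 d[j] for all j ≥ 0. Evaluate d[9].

d[2] = 2*3 + 2*(-6) = -6
d[3] = 2*(-6) + 2*3 = -6
d[4] = 2*(-6) + 2*(-6) = -24
d[5] = 2*(-24) + 2*(-6) = -60
d[6] = 2*(-60) + 2*(-24) = -168
d[7] = 2*(-168) + 2*(-60) = -456
d[8] = 2*(-456) + 2*(-168) = -1248
d[9] = 2*(-1248) + 2*(-456) = -3408

-3408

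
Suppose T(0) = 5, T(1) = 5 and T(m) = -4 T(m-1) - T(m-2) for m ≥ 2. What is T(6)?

-4945

T(2) = -4·5 - 5 = -25
T(3) = -4·(-25) - 5 = 95
T(4) = -4·95 - (-25) = -355
T(5) = -4·(-355) - 95 = 1325
T(6) = -4·1325 - (-355) = -4945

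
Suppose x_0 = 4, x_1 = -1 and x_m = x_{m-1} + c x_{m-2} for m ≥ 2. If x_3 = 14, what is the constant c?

5

x_2 = -1 + 4c
x_3 = -1 + 3c
So -1 + 3c = 14, giving c = 5.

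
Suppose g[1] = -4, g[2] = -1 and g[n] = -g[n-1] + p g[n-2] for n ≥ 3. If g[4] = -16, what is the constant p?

-5

g[3] = 1 - 4p
g[4] = -1 + 3p
So -1 + 3p = -16, giving p = -5.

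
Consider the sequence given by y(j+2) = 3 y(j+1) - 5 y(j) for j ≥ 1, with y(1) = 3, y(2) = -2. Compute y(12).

-26753

y(3) = 3·(-2) - 5·3 = -21
y(4) = 3·(-21) - 5·(-2) = -53
y(5) = 3·(-53) - 5·(-21) = -54
y(6) = 3·(-54) - 5·(-53) = 103
y(7) = 3·103 - 5·(-54) = 579
y(8) = 3·579 - 5·103 = 1222
y(9) = 3·1222 - 5·579 = 771
y(10) = 3·771 - 5·1222 = -3797
y(11) = 3·(-3797) - 5·771 = -15246
y(12) = 3·(-15246) - 5·(-3797) = -26753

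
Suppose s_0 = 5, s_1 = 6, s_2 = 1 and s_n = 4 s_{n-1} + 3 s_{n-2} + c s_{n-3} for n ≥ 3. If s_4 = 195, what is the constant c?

4

s_3 = 22 + 5c
s_4 = 91 + 26c
So 91 + 26c = 195, giving c = 4.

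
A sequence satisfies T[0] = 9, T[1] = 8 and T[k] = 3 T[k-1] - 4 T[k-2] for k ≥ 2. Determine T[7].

892

T[2] = 3·8 - 4·9 = -12
T[3] = 3·(-12) - 4·8 = -68
T[4] = 3·(-68) - 4·(-12) = -156
T[5] = 3·(-156) - 4·(-68) = -196
T[6] = 3·(-196) - 4·(-156) = 36
T[7] = 3·36 - 4·(-196) = 892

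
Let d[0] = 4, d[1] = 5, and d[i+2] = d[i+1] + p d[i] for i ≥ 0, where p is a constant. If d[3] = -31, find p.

-4

d[2] = 5 + 4p
d[3] = 5 + 9p
So 5 + 9p = -31, giving p = -4.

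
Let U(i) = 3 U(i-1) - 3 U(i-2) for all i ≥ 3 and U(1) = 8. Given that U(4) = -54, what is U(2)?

3

Let U(2) = x.
U(3) = -24 + 3x
U(4) = -72 + 6x
So -72 + 6x = -54, giving x = 3.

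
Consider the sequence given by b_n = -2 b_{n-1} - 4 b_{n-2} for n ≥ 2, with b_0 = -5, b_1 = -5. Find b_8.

1920

b_2 = -2·(-5) - 4·(-5) = 30
b_3 = -2·30 - 4·(-5) = -40
b_4 = -2·(-40) - 4·30 = -40
b_5 = -2·(-40) - 4·(-40) = 240
b_6 = -2·240 - 4·(-40) = -320
b_7 = -2·(-320) - 4·240 = -320
b_8 = -2·(-320) - 4·(-320) = 1920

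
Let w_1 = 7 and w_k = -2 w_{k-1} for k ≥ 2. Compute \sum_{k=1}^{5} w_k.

w_2 = -2*7 = -14
w_3 = -2*(-14) = 28
w_4 = -2*28 = -56
w_5 = -2*(-56) = 112
Sum = 7 + (-14) + 28 + (-56) + 112 = 77

77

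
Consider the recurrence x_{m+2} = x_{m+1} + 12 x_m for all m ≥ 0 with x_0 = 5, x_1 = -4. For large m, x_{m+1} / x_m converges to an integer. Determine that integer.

The characteristic equation is r^2 - r - 12 = 0, which factors as (r - 4)(r + 3) = 0.
So the roots are 4 and -3. Since |4| > |-3| and the coefficient of 4^m is non-zero, the ratio tends to 4.

4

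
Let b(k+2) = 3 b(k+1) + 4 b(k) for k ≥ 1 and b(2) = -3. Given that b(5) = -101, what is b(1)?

1

Let b(1) = y.
b(3) = -9 + 4y
b(4) = -39 + 12y
b(5) = -153 + 52y
So -153 + 52y = -101, giving y = 1.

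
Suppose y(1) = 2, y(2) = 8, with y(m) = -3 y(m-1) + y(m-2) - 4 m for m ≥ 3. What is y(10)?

y(3) = -3(8) + 2 - 12 = -34
y(4) = -3(-34) + 8 - 16 = 94
y(5) = -3(94) + (-34) - 20 = -336
y(6) = -3(-336) + 94 - 24 = 1078
y(7) = -3(1078) + (-336) - 28 = -3598
y(8) = -3(-3598) + 1078 - 32 = 11840
y(9) = -3(11840) + (-3598) - 36 = -39154
y(10) = -3(-39154) + 11840 - 40 = 129262

129262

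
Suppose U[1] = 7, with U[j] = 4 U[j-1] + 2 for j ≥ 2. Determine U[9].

U[2] = 4(7) + 2 = 30
U[3] = 4(30) + 2 = 122
U[4] = 4(122) + 2 = 490
U[5] = 4(490) + 2 = 1962
U[6] = 4(1962) + 2 = 7850
U[7] = 4(7850) + 2 = 31402
U[8] = 4(31402) + 2 = 125610
U[9] = 4(125610) + 2 = 502442

502442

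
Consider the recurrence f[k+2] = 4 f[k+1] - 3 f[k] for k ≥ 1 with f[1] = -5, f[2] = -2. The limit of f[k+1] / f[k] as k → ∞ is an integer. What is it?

3

The characteristic equation is r^2 - 4r + 3 = 0, which factors as (r - 3)(r - 1) = 0.
So the roots are 3 and 1. Since |3| > |1| and the coefficient of 3^k is non-zero, the ratio tends to 3.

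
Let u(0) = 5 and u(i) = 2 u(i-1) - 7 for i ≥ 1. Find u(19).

-1048569

The fixed point is -7/(1 - 2) = 7, so u(i) - 7 = 2(u(i-1) - 7).
Hence u(i) = -2·2^i + 7.
u(19) = -2·2^{19} + 7 = -2·524288 + 7 = -1048569.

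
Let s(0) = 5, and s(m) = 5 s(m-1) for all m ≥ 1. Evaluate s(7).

s(1) = 5·5 = 25
s(2) = 5·25 = 125
s(3) = 5·125 = 625
s(4) = 5·625 = 3125
s(5) = 5·3125 = 15625
s(6) = 5·15625 = 78125
s(7) = 5·78125 = 390625

390625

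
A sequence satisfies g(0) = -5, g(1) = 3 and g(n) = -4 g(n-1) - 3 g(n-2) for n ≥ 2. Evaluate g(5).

-237

g(2) = -4·3 - 3·(-5) = 3
g(3) = -4·3 - 3·3 = -21
g(4) = -4·(-21) - 3·3 = 75
g(5) = -4·75 - 3·(-21) = -237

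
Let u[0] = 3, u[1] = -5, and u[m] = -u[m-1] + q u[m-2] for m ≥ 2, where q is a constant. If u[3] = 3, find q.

-1

u[2] = 5 + 3q
u[3] = -5 - 8q
So -5 - 8q = 3, giving q = -1.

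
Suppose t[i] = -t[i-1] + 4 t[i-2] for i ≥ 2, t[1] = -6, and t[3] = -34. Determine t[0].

1

Let t[0] = y.
t[2] = 6 + 4y
t[3] = -30 - 4y
So -30 - 4y = -34, giving y = 1.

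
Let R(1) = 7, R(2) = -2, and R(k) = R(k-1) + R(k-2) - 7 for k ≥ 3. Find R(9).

-182

R(3) = (-2) + 7 - 7 = -2
R(4) = (-2) + (-2) - 7 = -11
R(5) = (-11) + (-2) - 7 = -20
R(6) = (-20) + (-11) - 7 = -38
R(7) = (-38) + (-20) - 7 = -65
R(8) = (-65) + (-38) - 7 = -110
R(9) = (-110) + (-65) - 7 = -182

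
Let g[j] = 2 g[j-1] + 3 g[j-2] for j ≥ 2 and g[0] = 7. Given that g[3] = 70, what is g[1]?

Let g[1] = z.
g[2] = 21 + 2z
g[3] = 42 + 7z
So 42 + 7z = 70, giving z = 4.

4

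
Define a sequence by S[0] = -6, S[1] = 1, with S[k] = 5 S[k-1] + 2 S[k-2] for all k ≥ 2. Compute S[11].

S[2] = 5(1) + 2(-6) = -7
S[3] = 5(-7) + 2(1) = -33
S[4] = 5(-33) + 2(-7) = -179
S[5] = 5(-179) + 2(-33) = -961
S[6] = 5(-961) + 2(-179) = -5163
S[7] = 5(-5163) + 2(-961) = -27737
S[8] = 5(-27737) + 2(-5163) = -149011
S[9] = 5(-149011) + 2(-27737) = -800529
S[10] = 5(-800529) + 2(-149011) = -4300667
S[11] = 5(-4300667) + 2(-800529) = -23104393

-23104393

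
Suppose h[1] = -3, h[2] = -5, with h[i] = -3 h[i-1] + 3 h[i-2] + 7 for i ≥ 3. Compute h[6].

h[3] = -3(-5) + 3(-3) + 7 = 13
h[4] = -3(13) + 3(-5) + 7 = -47
h[5] = -3(-47) + 3(13) + 7 = 187
h[6] = -3(187) + 3(-47) + 7 = -695

-695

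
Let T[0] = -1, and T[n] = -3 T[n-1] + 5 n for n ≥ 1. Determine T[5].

T[1] = -3*(-1) + 5 = 8
T[2] = -3*8 + 10 = -14
T[3] = -3*(-14) + 15 = 57
T[4] = -3*57 + 20 = -151
T[5] = -3*(-151) + 25 = 478

478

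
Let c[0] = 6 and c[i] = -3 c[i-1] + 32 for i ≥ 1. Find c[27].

15251194969982

The fixed point is 32/(1 + 3) = 8, so c[i] - 8 = -3(c[i-1] - 8).
Hence c[i] = -2·(-3)^i + 8.
c[27] = -2·(-3)^{27} + 8 = -2·-7625597484987 + 8 = 15251194969982.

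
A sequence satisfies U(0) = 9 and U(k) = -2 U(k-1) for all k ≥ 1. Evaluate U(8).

U(1) = -2*9 = -18
U(2) = -2*(-18) = 36
U(3) = -2*36 = -72
U(4) = -2*(-72) = 144
U(5) = -2*144 = -288
U(6) = -2*(-288) = 576
U(7) = -2*576 = -1152
U(8) = -2*(-1152) = 2304

2304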